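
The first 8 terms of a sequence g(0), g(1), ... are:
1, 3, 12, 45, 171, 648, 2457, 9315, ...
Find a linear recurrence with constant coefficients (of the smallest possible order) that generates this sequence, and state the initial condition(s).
Look for the lowest-order linear relation among consecutive terms.
Observation: g(n) - 3·g(n-1) - (3)·g(n-2) = 0 holds for the shown terms, and no order-1 relation g(n) = α·g(n-1) + β fits.
Check at n=3: 3·12 + (3)·3 = 45. ✓

g(n) = 3g(n-1) + 3g(n-2), g(0) = 1, g(1) = 3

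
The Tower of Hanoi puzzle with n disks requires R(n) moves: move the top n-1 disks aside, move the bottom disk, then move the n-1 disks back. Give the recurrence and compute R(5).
Moving n disks = move the top n-1 disks aside (R(n-1) moves) + move the largest disk (1 move) + move the n-1 disks back on top (R(n-1) moves), so R(n) = 2R(n-1) + 1, with R(1) = 1 (a single disk takes one move).
First terms: 1, 3, 7, 15, 31, … — each is one less than a power of 2. Indeed R(n) + 1 = 2(R(n-1) + 1) with R(1) + 1 = 2, so R(n) + 1 = 2ⁿ and R(n) = 2ⁿ - 1.
Hence R(5) = 2^5 - 1 = 32 - 1 = 31.

R(n) = 2R(n-1) + 1, R(1) = 1; R(5) = 31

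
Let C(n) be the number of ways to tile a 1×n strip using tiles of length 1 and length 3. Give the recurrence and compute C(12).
Condition on the last tile: it has length 1 (leaving a 1×(n-1) strip) or length 3 (leaving a 1×(n-3) strip), so C(n) = C(n-1) + C(n-3) (order-3 linear recurrence).
For 0 ≤ i < 3 only unit tiles fit, so C(i) = 1.
Iterating the recurrence: C(3) = 2, C(4) = 3, C(5) = 4, C(6) = 6, C(7) = 9, C(8) = 13, C(9) = 19, C(10) = 28, C(11) = 41, C(12) = 60.

C(n) = C(n-1) + C(n-3), with C(i) = 1 for 0 ≤ i < 3; C(12) = 60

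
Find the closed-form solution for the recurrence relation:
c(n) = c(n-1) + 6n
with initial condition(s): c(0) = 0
Recurrence: c(n) = c(n-1) + 6n, initial: c(0) = 0.
Telescoping: c(n) = c(0) + 6·Σᵢ₌₁ⁿ i = 0 + 6·n(n+1)/2.

c(n) = 6·n(n+1)/2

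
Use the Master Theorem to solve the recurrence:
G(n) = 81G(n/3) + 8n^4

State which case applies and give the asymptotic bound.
Master Theorem template: G(n) = a·G(n/b) + f(n).
Here: a=81, b=3, f(n)=8n^4
Compute log_b(a) = log_3(81) = 4.
f(n) = 8n^4 = Θ(n^4). Case 2: G(n) = Θ(n^4 log n).

Case 2: G(n) = Θ(n^4 log n)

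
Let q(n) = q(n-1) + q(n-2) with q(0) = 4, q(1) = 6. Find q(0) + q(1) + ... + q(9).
Computing the sequence terms: 4, 6, 10, 16, 26, 42, 68, 110, 178, 288
Adding these values together:

748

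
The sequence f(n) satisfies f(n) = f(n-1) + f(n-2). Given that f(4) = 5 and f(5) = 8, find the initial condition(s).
Work backwards using f(k) = f(k+2) - f(k+1):
f(3) = f(5) - f(4) = 8 - 5 = 3
f(2) = f(4) - f(3) = 5 - 3 = 2
f(1) = f(3) - f(2) = 3 - 2 = 1
f(0) = f(2) - f(1) = 2 - 1 = 1

f(0) = 1, f(1) = 1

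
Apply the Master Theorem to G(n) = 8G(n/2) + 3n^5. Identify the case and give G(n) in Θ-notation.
Master Theorem template: G(n) = a·G(n/b) + f(n).
Here: a=8, b=2, f(n)=3n^5
Compute log_b(a) = log_2(8) = 3.
f(n) = 3n^5 = Ω(n^(3+ε)) with ε = 2, and the regularity condition holds (a·f(n/b) = (a/b^5)·f(n) with a/b^5 = 2^-2 < 1). Case 3: G(n) = Θ(f(n)) = Θ(n^5).

Case 3: G(n) = Θ(n^5)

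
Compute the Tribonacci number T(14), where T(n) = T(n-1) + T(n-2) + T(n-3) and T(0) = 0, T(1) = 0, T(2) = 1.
Computing the sequence terms:
0, 0, 1, 1, 2, 4, 7, 13, 24, 44, 81, 149, 274, 504, 927

927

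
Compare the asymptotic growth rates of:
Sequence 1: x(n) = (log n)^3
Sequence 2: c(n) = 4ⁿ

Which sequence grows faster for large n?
Comparing growth rates:
Growth-rate hierarchy: log n ≺ any polynomial ≺ any exponential cⁿ (c>1) ≺ n! ≺ nⁿ.
exponential base 4 dominates polylogarithmic (log n)^3 asymptotically.

c(n) grows faster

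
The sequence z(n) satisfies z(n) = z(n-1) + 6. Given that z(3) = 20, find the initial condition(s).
z(3) = z(0) + 3·6, so z(0) = 20 - 18 = 2.

z(0) = 2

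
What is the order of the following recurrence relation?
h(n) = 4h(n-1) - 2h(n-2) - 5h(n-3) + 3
The order is the largest lag k for which h(n-k) appears. Here the deepest term is h(n-3) (the 3 term is non-homogeneous and does not affect the order), so the order is 3.

Order 3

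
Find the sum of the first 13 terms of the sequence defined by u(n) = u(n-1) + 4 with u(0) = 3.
Computing the sequence terms: 3, 7, 11, 15, 19, 23, 27, 31, 35, 39, 43, 47, 51
Adding these values together:

351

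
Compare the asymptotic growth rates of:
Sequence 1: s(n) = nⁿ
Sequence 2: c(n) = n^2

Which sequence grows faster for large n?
Comparing growth rates:
Growth-rate hierarchy: log n ≺ any polynomial ≺ any exponential cⁿ (c>1) ≺ n! ≺ nⁿ.
super-exponential nⁿ dominates polynomial degree 2 asymptotically.

s(n) grows faster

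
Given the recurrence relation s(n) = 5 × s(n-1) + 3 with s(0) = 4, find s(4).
Computing step by step:
s(0) = 4
s(1) = 5 × 4 + 3 = 23
s(2) = 5 × 23 + 3 = 118
s(3) = 5 × 118 + 3 = 593
s(4) = 5 × 593 + 3 = 2968

2968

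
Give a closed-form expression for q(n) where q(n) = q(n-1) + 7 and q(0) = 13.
Recurrence: q(n) = q(n-1) + 7, initial: q(0) = 13.
Each step adds 7, so q(n) = q(0) + 7n = 7n + 13.

q(n) = 7n + 13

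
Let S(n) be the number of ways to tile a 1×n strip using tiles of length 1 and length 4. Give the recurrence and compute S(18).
Condition on the last tile: it has length 1 (leaving a 1×(n-1) strip) or length 4 (leaving a 1×(n-4) strip), so S(n) = S(n-1) + S(n-4) (order-4 linear recurrence).
For 0 ≤ i < 4 only unit tiles fit, so S(i) = 1.
Iterating the recurrence: S(4) = 2, S(5) = 3, S(6) = 4, S(7) = 5, S(8) = 7, S(9) = 10, S(10) = 14, S(11) = 19, S(12) = 26, S(13) = 36, S(14) = 50, S(15) = 69, S(16) = 95, S(17) = 131, S(18) = 181.

S(n) = S(n-1) + S(n-4), with S(i) = 1 for 0 ≤ i < 4; S(18) = 181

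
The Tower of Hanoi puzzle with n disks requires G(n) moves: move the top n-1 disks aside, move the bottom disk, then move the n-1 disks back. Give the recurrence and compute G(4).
Moving n disks = move the top n-1 disks aside (G(n-1) moves) + move the largest disk (1 move) + move the n-1 disks back on top (G(n-1) moves), so G(n) = 2G(n-1) + 1, with G(1) = 1 (a single disk takes one move).
First terms: 1, 3, 7, 15, … — each is one less than a power of 2. Indeed G(n) + 1 = 2(G(n-1) + 1) with G(1) + 1 = 2, so G(n) + 1 = 2ⁿ and G(n) = 2ⁿ - 1.
Hence G(4) = 2^4 - 1 = 16 - 1 = 15.

G(n) = 2G(n-1) + 1, G(1) = 1; G(4) = 15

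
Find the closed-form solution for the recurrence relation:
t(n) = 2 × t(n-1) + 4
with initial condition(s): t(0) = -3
Recurrence: t(n) = 2 × t(n-1) + 4, initial: t(0) = -3.
Try t(n) = A·2ⁿ + C. Substituting: A·2ⁿ + C = 2(A·2ⁿ⁻¹ + C) + 4 = A·2ⁿ + 2C + 4, so C = 2C + 4, giving C = -4. Then t(0) = A - 4 = -3 gives A = 1.

t(n) = 2ⁿ - 4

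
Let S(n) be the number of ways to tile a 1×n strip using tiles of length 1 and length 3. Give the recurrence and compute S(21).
Condition on the last tile: it has length 1 (leaving a 1×(n-1) strip) or length 3 (leaving a 1×(n-3) strip), so S(n) = S(n-1) + S(n-3) (order-3 linear recurrence).
For 0 ≤ i < 3 only unit tiles fit, so S(i) = 1.
Iterating the recurrence: S(3) = 2, S(4) = 3, S(5) = 4, S(6) = 6, S(7) = 9, S(8) = 13, S(9) = 19, S(10) = 28, S(11) = 41, S(12) = 60, S(13) = 88, S(14) = 129, S(15) = 189, S(16) = 277, S(17) = 406, S(18) = 595, S(19) = 872, S(20) = 1278, S(21) = 1873.

S(n) = S(n-1) + S(n-3), with S(i) = 1 for 0 ≤ i < 3; S(21) = 1873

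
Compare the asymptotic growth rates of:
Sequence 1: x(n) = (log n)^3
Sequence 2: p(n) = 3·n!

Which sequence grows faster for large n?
Comparing growth rates:
Growth-rate hierarchy: log n ≺ any polynomial ≺ any exponential cⁿ (c>1) ≺ n! ≺ nⁿ.
factorial dominates polylogarithmic (log n)^3 asymptotically.

p(n) grows faster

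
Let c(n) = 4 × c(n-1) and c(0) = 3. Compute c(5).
Computing step by step:
c(0) = 3
c(1) = 4 × 3 = 12
c(2) = 4 × 12 = 48
c(3) = 4 × 48 = 192
c(4) = 4 × 192 = 768
c(5) = 4 × 768 = 3072

3072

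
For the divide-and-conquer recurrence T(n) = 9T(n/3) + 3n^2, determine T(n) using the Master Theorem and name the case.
Master Theorem template: T(n) = a·T(n/b) + f(n).
Here: a=9, b=3, f(n)=3n^2
Compute log_b(a) = log_3(9) = 2.
f(n) = 3n^2 = Θ(n^2). Case 2: T(n) = Θ(n^2 log n).

Case 2: T(n) = Θ(n^2 log n)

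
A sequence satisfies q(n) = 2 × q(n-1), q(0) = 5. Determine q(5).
Computing step by step:
q(0) = 5
q(1) = 2 × 5 = 10
q(2) = 2 × 10 = 20
q(3) = 2 × 20 = 40
q(4) = 2 × 40 = 80
q(5) = 2 × 80 = 160

160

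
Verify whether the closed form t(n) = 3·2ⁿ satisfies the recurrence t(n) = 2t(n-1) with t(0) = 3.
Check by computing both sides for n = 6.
From the recurrence with t(0) = 3:
  t(0) = 3, t(1) = 6, t(2) = 12, t(3) = 24, t(4) = 48, t(5) = 96, t(6) = 192
  so the recurrence gives t(6) = 192.
From the proposed closed form t(n) = 3·2ⁿ:
  t(6) = 192.
Both sides give 192 at n = 6, and the initial condition(s) match, so the closed form is consistent.

Yes, the closed form is correct.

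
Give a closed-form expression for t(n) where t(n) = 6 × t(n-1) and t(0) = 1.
Recurrence: t(n) = 6 × t(n-1), initial: t(0) = 1.
Each term is 6 times the previous, so this is geometric with ratio 6. After n steps: t(n) = t(0)·6ⁿ = 6ⁿ.

t(n) = 6ⁿ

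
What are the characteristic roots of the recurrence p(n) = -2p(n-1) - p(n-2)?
Substitute p(n) = rⁿ and divide through by rⁿ⁻²: r² + 2r + 1 = 0
Factor: (r + 1)² = 0, so r = -1 (double root).
General solution: p(n) = (A + Bn)·(-1)ⁿ

Characteristic: r² + 2r + 1 = 0, Roots: r = -1 (double root)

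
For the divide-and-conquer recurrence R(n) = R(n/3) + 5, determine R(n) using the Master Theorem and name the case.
Master Theorem template: R(n) = a·R(n/b) + f(n).
Here: a=1, b=3, f(n)=5
Compute log_b(a) = log_3(1) = 0.
f(n) = 5 = Θ(1). Case 2: R(n) = Θ(log n).

Case 2: R(n) = Θ(log n)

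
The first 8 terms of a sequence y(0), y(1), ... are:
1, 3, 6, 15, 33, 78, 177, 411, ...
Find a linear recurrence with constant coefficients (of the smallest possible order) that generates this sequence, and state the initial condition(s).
Look for the lowest-order linear relation among consecutive terms.
Observation: y(n) - 1·y(n-1) - (3)·y(n-2) = 0 holds for the shown terms, and no order-1 relation y(n) = α·y(n-1) + β fits.
Check at n=3: 1·6 + (3)·3 = 15. ✓

y(n) = y(n-1) + 3y(n-2), y(0) = 1, y(1) = 3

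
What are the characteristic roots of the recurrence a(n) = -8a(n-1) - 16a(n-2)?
Substitute a(n) = rⁿ and divide through by rⁿ⁻²: r² + 8r + 16 = 0
Factor: (r + 4)² = 0, so r = -4 (double root).
General solution: a(n) = (A + Bn)·(-4)ⁿ

Characteristic: r² + 8r + 16 = 0, Roots: r = -4 (double root)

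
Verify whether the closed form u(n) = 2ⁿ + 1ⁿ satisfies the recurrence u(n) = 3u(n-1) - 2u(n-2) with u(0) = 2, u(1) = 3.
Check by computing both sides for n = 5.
From the recurrence with u(0) = 2, u(1) = 3:
  u(0) = 2, u(1) = 3, u(2) = 5, u(3) = 9, u(4) = 17, u(5) = 33
  so the recurrence gives u(5) = 33.
From the proposed closed form u(n) = 2ⁿ + 1ⁿ:
  u(5) = 33.
Both sides give 33 at n = 5, and the initial condition(s) match, so the closed form is consistent.

Yes, the closed form is correct.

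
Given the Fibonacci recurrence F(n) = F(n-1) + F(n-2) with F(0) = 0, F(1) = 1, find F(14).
Computing the sequence terms:
0, 1, 1, 2, 3, 5, 8, 13, 21, 34, 55, 89, 144, 233, 377

377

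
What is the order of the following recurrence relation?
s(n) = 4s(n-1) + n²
The order is the largest lag k for which s(n-k) appears. Here the deepest term is s(n-1) (the n² term is non-homogeneous and does not affect the order), so the order is 1.

Order 1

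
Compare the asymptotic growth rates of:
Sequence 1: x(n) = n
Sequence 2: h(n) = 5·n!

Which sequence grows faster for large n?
Comparing growth rates:
Growth-rate hierarchy: log n ≺ any polynomial ≺ any exponential cⁿ (c>1) ≺ n! ≺ nⁿ.
factorial dominates polynomial degree 1 asymptotically.

h(n) grows faster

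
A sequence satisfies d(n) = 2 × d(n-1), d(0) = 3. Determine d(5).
Computing step by step:
d(0) = 3
d(1) = 2 × 3 = 6
d(2) = 2 × 6 = 12
d(3) = 2 × 12 = 24
d(4) = 2 × 24 = 48
d(5) = 2 × 48 = 96

96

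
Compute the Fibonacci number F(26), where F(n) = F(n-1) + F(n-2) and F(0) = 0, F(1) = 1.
Computing the sequence terms:
0, 1, 1, 2, 3, 5, 8, 13, 21, 34, 55, 89, 144, 233, 377, 610, 987, 1597, 2584, 4181, 6765, 10946, 17711, 28657, 46368, 75025, 121393

121393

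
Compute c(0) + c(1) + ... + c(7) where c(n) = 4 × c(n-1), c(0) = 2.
Computing the sequence terms: 2, 8, 32, 128, 512, 2048, 8192, 32768
Adding these values together:

43690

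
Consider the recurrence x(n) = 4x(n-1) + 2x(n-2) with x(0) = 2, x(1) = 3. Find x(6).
Computing the sequence terms:
2, 3, 16, 70, 312, 1388, 6176

6176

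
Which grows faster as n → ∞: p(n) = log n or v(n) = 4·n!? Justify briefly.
Comparing growth rates:
Growth-rate hierarchy: log n ≺ any polynomial ≺ any exponential cⁿ (c>1) ≺ n! ≺ nⁿ.
factorial dominates logarithmic asymptotically.

v(n) grows faster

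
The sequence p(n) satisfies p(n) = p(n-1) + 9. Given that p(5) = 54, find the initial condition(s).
p(5) = p(0) + 5·9, so p(0) = 54 - 45 = 9.

p(0) = 9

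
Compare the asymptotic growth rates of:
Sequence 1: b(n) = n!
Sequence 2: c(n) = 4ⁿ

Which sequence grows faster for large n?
Comparing growth rates:
Growth-rate hierarchy: log n ≺ any polynomial ≺ any exponential cⁿ (c>1) ≺ n! ≺ nⁿ.
factorial dominates exponential base 4 asymptotically.

b(n) grows faster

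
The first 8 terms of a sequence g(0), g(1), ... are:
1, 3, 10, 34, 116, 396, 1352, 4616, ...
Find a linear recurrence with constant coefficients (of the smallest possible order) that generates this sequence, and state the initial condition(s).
Look for the lowest-order linear relation among consecutive terms.
Observation: g(n) - 4·g(n-1) - (-2)·g(n-2) = 0 holds for the shown terms, and no order-1 relation g(n) = α·g(n-1) + β fits.
Check at n=3: 4·10 + (-2)·3 = 34. ✓

g(n) = 4g(n-1) - 2g(n-2), g(0) = 1, g(1) = 3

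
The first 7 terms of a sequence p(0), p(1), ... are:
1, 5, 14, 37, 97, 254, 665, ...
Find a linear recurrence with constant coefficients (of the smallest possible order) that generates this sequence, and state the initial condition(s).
Look for the lowest-order linear relation among consecutive terms.
Observation: p(n) - 3·p(n-1) - (-1)·p(n-2) = 0 holds for the shown terms, and no order-1 relation p(n) = α·p(n-1) + β fits.
Check at n=3: 3·14 + (-1)·5 = 37. ✓

p(n) = 3p(n-1) - p(n-2), p(0) = 1, p(1) = 5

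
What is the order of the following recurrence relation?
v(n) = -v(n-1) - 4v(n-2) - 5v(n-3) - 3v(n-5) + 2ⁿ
The order is the largest lag k for which v(n-k) appears. Here the deepest term is v(n-5) (the 2ⁿ term is non-homogeneous and does not affect the order), so the order is 5.

Order 5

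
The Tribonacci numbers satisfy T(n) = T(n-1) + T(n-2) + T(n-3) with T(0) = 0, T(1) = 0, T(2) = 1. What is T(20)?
Computing the sequence terms:
0, 0, 1, 1, 2, 4, 7, 13, 24, 44, 81, 149, 274, 504, 927, 1705, 3136, 5768, 10609, 19513, 35890

35890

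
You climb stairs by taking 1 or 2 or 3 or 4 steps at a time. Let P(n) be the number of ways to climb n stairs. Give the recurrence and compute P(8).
Condition on the size of the last step (1 to 4): before it there were n-1, …, n-4 stairs climbed, and these cases are disjoint, so P(n) = P(n-1) + P(n-2) + P(n-3) + P(n-4) (order-4 linear recurrence).
Initial conditions by direct count (compositions of i into parts ≤ 4): P(1) = 1; P(2) = 2; P(3) = 4; P(4) = 8.
Iterating the recurrence: P(5) = 15, P(6) = 29, P(7) = 56, P(8) = 108.

P(n) = P(n-1) + P(n-2) + P(n-3) + P(n-4), P(1) = 1, P(2) = 2, P(3) = 4, P(4) = 8; P(8) = 108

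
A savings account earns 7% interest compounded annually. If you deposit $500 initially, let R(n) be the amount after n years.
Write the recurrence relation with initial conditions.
Each year the balance grows by 7%, i.e. is multiplied by 1 + 7/100 = 1.07, so R(n) = 1.07 × R(n-1). The initial deposit gives R(0) = 500.
Unrolling gives the closed form R(n) = 500 × (1.07)ⁿ.

R(n) = 1.07 × R(n-1), R(0) = 500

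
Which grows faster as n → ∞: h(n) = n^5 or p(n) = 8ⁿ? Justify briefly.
Comparing growth rates:
Growth-rate hierarchy: log n ≺ any polynomial ≺ any exponential cⁿ (c>1) ≺ n! ≺ nⁿ.
exponential base 8 dominates polynomial degree 5 asymptotically.

p(n) grows faster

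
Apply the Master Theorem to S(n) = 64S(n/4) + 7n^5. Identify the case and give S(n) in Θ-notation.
Master Theorem template: S(n) = a·S(n/b) + f(n).
Here: a=64, b=4, f(n)=7n^5
Compute log_b(a) = log_4(64) = 3.
f(n) = 7n^5 = Ω(n^(3+ε)) with ε = 2, and the regularity condition holds (a·f(n/b) = (a/b^5)·f(n) with a/b^5 = 4^-2 < 1). Case 3: S(n) = Θ(f(n)) = Θ(n^5).

Case 3: S(n) = Θ(n^5)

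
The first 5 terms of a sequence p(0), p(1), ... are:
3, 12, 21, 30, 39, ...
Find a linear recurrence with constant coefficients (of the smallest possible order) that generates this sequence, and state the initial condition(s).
Look for the lowest-order linear relation among consecutive terms.
Observation: consecutive differences are constant (= 9).
Check at n=2: 1·12 + 9 = 21. ✓

p(n) = p(n-1) + 9, p(0) = 3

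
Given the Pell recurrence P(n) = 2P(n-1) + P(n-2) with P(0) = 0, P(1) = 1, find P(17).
Computing the sequence terms:
0, 1, 2, 5, 12, 29, 70, 169, 408, 985, 2378, 5741, 13860, 33461, 80782, 195025, 470832, 1136689

1136689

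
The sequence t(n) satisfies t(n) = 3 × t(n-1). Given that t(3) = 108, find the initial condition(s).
In general t(n) = 3ⁿ · t(0). At n = 3: t(0) = t(3) / 3^3 = 108 / 27 = 4.

t(0) = 4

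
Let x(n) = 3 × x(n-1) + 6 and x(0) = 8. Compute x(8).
Computing step by step:
x(0) = 8
x(1) = 3 × 8 + 6 = 30
x(2) = 3 × 30 + 6 = 96
x(3) = 3 × 96 + 6 = 294
x(4) = 3 × 294 + 6 = 888
x(5) = 3 × 888 + 6 = 2670
x(6) = 3 × 2670 + 6 = 8016
x(7) = 3 × 8016 + 6 = 24054
x(8) = 3 × 24054 + 6 = 72168

72168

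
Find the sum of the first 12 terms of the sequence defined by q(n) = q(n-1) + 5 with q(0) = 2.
Computing the sequence terms: 2, 7, 12, 17, 22, 27, 32, 37, 42, 47, 52, 57
Adding these values together:

354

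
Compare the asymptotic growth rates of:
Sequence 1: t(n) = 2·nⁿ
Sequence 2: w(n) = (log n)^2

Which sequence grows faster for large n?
Comparing growth rates:
Growth-rate hierarchy: log n ≺ any polynomial ≺ any exponential cⁿ (c>1) ≺ n! ≺ nⁿ.
super-exponential nⁿ dominates polylogarithmic (log n)^2 asymptotically.

t(n) grows faster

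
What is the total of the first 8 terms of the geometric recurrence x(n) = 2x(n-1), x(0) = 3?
Computing the sequence terms: 3, 6, 12, 24, 48, 96, 192, 384
Adding these values together:

765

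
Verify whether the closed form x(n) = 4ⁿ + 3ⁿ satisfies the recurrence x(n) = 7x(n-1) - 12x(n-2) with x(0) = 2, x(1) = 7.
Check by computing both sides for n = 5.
From the recurrence with x(0) = 2, x(1) = 7:
  x(0) = 2, x(1) = 7, x(2) = 25, x(3) = 91, x(4) = 337, x(5) = 1267
  so the recurrence gives x(5) = 1267.
From the proposed closed form x(n) = 4ⁿ + 3ⁿ:
  x(5) = 1267.
Both sides give 1267 at n = 5, and the initial condition(s) match, so the closed form is consistent.

Yes, the closed form is correct.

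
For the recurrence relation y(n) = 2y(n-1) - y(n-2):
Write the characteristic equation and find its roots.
Substitute y(n) = rⁿ and divide through by rⁿ⁻²: r² - 2r + 1 = 0
Factor: (r - 1)² = 0, so r = 1 (double root).
General solution: y(n) = (A + Bn)·1ⁿ

Characteristic: r² - 2r + 1 = 0, Roots: r = 1 (double root)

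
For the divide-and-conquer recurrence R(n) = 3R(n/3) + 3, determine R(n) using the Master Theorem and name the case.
Master Theorem template: R(n) = a·R(n/b) + f(n).
Here: a=3, b=3, f(n)=3
Compute log_b(a) = log_3(3) = 1.
f(n) = 3 = O(n^(1-ε)) with ε = 1. Case 1: R(n) = Θ(n^log_b(a)) = Θ(n).

Case 1: R(n) = Θ(n)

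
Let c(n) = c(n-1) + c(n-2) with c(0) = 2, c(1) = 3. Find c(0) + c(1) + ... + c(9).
Computing the sequence terms: 2, 3, 5, 8, 13, 21, 34, 55, 89, 144
Adding these values together:

374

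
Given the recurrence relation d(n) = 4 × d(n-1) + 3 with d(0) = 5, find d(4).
Computing step by step:
d(0) = 5
d(1) = 4 × 5 + 3 = 23
d(2) = 4 × 23 + 3 = 95
d(3) = 4 × 95 + 3 = 383
d(4) = 4 × 383 + 3 = 1535

1535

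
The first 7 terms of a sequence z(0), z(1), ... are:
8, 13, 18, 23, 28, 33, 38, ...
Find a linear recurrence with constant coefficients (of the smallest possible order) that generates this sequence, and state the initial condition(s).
Look for the lowest-order linear relation among consecutive terms.
Observation: consecutive differences are constant (= 5).
Check at n=2: 1·13 + 5 = 18. ✓

z(n) = z(n-1) + 5, z(0) = 8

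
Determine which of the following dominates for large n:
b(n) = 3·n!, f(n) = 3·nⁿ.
Comparing growth rates:
Growth-rate hierarchy: log n ≺ any polynomial ≺ any exponential cⁿ (c>1) ≺ n! ≺ nⁿ.
super-exponential nⁿ dominates factorial asymptotically.

f(n) grows faster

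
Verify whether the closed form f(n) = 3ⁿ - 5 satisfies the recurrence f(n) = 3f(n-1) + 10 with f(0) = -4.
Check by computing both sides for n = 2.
From the recurrence with f(0) = -4:
  f(0) = -4, f(1) = -2, f(2) = 4
  so the recurrence gives f(2) = 4.
From the proposed closed form f(n) = 3ⁿ - 5:
  f(2) = 4.
Both sides give 4 at n = 2, and the initial condition(s) match, so the closed form is consistent.

Yes, the closed form is correct.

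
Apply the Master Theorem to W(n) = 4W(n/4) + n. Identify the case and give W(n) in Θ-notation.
Master Theorem template: W(n) = a·W(n/b) + f(n).
Here: a=4, b=4, f(n)=n
Compute log_b(a) = log_4(4) = 1.
f(n) = n = Θ(n). Case 2: W(n) = Θ(n log n).

Case 2: W(n) = Θ(n log n)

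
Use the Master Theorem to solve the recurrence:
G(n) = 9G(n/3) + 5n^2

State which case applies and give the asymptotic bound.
Master Theorem template: G(n) = a·G(n/b) + f(n).
Here: a=9, b=3, f(n)=5n^2
Compute log_b(a) = log_3(9) = 2.
f(n) = 5n^2 = Θ(n^2). Case 2: G(n) = Θ(n^2 log n).

Case 2: G(n) = Θ(n^2 log n)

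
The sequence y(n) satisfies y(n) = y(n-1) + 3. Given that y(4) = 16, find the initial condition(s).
y(4) = y(0) + 4·3, so y(0) = 16 - 12 = 4.

y(0) = 4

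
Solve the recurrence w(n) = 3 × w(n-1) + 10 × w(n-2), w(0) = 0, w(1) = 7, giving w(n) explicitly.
Recurrence: w(n) = 3 × w(n-1) + 10 × w(n-2), initial: w(0) = 0, w(1) = 7.
Characteristic equation: r² - 3r - 10 = 0, which factors as (r - 5)(r + 2) = 0, so r = 5, -2. General solution w(n) = A·5ⁿ + B·(-2)ⁿ. From w(0) = 0: A + B = 0. From w(1) = 7: 5A - 2B = 7. Solving gives A = 1, B = -1.

w(n) = 5ⁿ - (-2)ⁿ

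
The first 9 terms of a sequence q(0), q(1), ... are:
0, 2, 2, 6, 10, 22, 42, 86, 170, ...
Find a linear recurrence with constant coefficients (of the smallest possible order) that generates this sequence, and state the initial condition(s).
Look for the lowest-order linear relation among consecutive terms.
Observation: q(n) - 1·q(n-1) - (2)·q(n-2) = 0 holds for the shown terms, and no order-1 relation q(n) = α·q(n-1) + β fits.
Check at n=3: 1·2 + (2)·2 = 6. ✓

q(n) = q(n-1) + 2q(n-2), q(0) = 0, q(1) = 2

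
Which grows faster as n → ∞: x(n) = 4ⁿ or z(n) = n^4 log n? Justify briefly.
Comparing growth rates:
Growth-rate hierarchy: log n ≺ any polynomial ≺ any exponential cⁿ (c>1) ≺ n! ≺ nⁿ.
exponential base 4 dominates polynomial degree 4 (with log factor) asymptotically.

x(n) grows faster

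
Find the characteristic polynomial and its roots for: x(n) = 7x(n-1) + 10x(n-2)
Substitute x(n) = rⁿ and divide through by rⁿ⁻²: r² - 7r - 10 = 0
Discriminant: 7² + 4·10 = 89, not a perfect square, so by the quadratic formula r = (7 ± √89)/2.
General solution: x(n) = A·r₁ⁿ + B·r₂ⁿ where r₁,r₂ = (7 ± √89)/2

Characteristic: r² - 7r - 10 = 0, Roots: r = (7 ± √89)/2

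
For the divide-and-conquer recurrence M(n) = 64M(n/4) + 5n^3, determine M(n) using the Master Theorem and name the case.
Master Theorem template: M(n) = a·M(n/b) + f(n).
Here: a=64, b=4, f(n)=5n^3
Compute log_b(a) = log_4(64) = 3.
f(n) = 5n^3 = Θ(n^3). Case 2: M(n) = Θ(n^3 log n).

Case 2: M(n) = Θ(n^3 log n)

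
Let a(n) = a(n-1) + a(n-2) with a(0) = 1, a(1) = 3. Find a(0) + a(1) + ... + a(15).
Computing the sequence terms: 1, 3, 4, 7, 11, 18, 29, 47, 76, 123, 199, 322, 521, 843, 1364, 2207
Adding these values together:

5775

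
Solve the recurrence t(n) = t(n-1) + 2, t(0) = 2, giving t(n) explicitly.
Recurrence: t(n) = t(n-1) + 2, initial: t(0) = 2.
Each step adds 2, so t(n) = t(0) + 2n = 2n + 2.

t(n) = 2n + 2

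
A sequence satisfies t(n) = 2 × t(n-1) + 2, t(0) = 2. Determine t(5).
Computing step by step:
t(0) = 2
t(1) = 2 × 2 + 2 = 6
t(2) = 2 × 6 + 2 = 14
t(3) = 2 × 14 + 2 = 30
t(4) = 2 × 30 + 2 = 62
t(5) = 2 × 62 + 2 = 126

126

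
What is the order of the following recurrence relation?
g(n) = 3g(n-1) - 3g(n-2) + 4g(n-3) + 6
The order is the largest lag k for which g(n-k) appears. Here the deepest term is g(n-3) (the 6 term is non-homogeneous and does not affect the order), so the order is 3.

Order 3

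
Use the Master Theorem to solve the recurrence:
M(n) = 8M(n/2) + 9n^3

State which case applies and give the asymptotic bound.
Master Theorem template: M(n) = a·M(n/b) + f(n).
Here: a=8, b=2, f(n)=9n^3
Compute log_b(a) = log_2(8) = 3.
f(n) = 9n^3 = Θ(n^3). Case 2: M(n) = Θ(n^3 log n).

Case 2: M(n) = Θ(n^3 log n)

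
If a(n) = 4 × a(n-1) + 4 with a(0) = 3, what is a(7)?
Computing step by step:
a(0) = 3
a(1) = 4 × 3 + 4 = 16
a(2) = 4 × 16 + 4 = 68
a(3) = 4 × 68 + 4 = 276
a(4) = 4 × 276 + 4 = 1108
a(5) = 4 × 1108 + 4 = 4436
a(6) = 4 × 4436 + 4 = 17748
a(7) = 4 × 17748 + 4 = 70996

70996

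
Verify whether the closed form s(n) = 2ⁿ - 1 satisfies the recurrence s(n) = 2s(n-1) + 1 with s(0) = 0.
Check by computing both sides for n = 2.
From the recurrence with s(0) = 0:
  s(0) = 0, s(1) = 1, s(2) = 3
  so the recurrence gives s(2) = 3.
From the proposed closed form s(n) = 2ⁿ - 1:
  s(2) = 3.
Both sides give 3 at n = 2, and the initial condition(s) match, so the closed form is consistent.

Yes, the closed form is correct.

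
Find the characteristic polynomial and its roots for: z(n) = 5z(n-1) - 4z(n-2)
Substitute z(n) = rⁿ and divide through by rⁿ⁻²: r² - 5r + 4 = 0
Factor: (r - 1)(r - 4) = 0, so r = 1, 4.
General solution: z(n) = A·1ⁿ + B·4ⁿ

Characteristic: r² - 5r + 4 = 0, Roots: r = 1, 4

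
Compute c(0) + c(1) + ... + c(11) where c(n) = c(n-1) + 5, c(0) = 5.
Computing the sequence terms: 5, 10, 15, 20, 25, 30, 35, 40, 45, 50, 55, 60
Adding these values together:

390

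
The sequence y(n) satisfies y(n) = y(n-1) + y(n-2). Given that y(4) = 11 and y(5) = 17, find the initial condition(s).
Work backwards using y(k) = y(k+2) - y(k+1):
y(3) = y(5) - y(4) = 17 - 11 = 6
y(2) = y(4) - y(3) = 11 - 6 = 5
y(1) = y(3) - y(2) = 6 - 5 = 1
y(0) = y(2) - y(1) = 5 - 1 = 4

y(0) = 4, y(1) = 1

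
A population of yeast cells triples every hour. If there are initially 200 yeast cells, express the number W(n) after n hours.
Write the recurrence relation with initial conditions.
Each hour multiplies the count by 3, so the count after n hours depends only on the count after n-1 hours: W(n) = 3 × W(n-1). The starting count gives W(0) = 200.
Unrolling n times gives the closed form W(n) = 200 × 3ⁿ.

W(n) = 3 × W(n-1), W(0) = 200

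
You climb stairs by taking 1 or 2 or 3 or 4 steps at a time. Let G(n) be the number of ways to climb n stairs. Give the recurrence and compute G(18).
Condition on the size of the last step (1 to 4): before it there were n-1, …, n-4 stairs climbed, and these cases are disjoint, so G(n) = G(n-1) + G(n-2) + G(n-3) + G(n-4) (order-4 linear recurrence).
Initial conditions by direct count (compositions of i into parts ≤ 4): G(1) = 1; G(2) = 2; G(3) = 4; G(4) = 8.
Iterating the recurrence: G(5) = 15, G(6) = 29, G(7) = 56, G(8) = 108, G(9) = 208, G(10) = 401, G(11) = 773, G(12) = 1490, G(13) = 2872, G(14) = 5536, G(15) = 10671, G(16) = 20569, G(17) = 39648, G(18) = 76424.

G(n) = G(n-1) + G(n-2) + G(n-3) + G(n-4), G(1) = 1, G(2) = 2, G(3) = 4, G(4) = 8; G(18) = 76424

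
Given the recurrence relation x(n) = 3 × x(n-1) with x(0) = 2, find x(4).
Computing step by step:
x(0) = 2
x(1) = 3 × 2 = 6
x(2) = 3 × 6 = 18
x(3) = 3 × 18 = 54
x(4) = 3 × 54 = 162

162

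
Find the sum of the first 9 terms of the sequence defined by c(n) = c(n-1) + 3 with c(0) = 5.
Computing the sequence terms: 5, 8, 11, 14, 17, 20, 23, 26, 29
Adding these values together:

153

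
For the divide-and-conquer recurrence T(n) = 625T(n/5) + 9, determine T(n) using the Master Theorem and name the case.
Master Theorem template: T(n) = a·T(n/b) + f(n).
Here: a=625, b=5, f(n)=9
Compute log_b(a) = log_5(625) = 4.
f(n) = 9 = O(n^(4-ε)) with ε = 4. Case 1: T(n) = Θ(n^log_b(a)) = Θ(n^4).

Case 1: T(n) = Θ(n^4)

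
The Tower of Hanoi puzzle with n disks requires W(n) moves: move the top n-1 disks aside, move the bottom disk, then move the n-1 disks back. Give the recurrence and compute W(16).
Moving n disks = move the top n-1 disks aside (W(n-1) moves) + move the largest disk (1 move) + move the n-1 disks back on top (W(n-1) moves), so W(n) = 2W(n-1) + 1, with W(1) = 1 (a single disk takes one move).
First terms: 1, 3, 7, 15, 31, 63, … — each is one less than a power of 2. Indeed W(n) + 1 = 2(W(n-1) + 1) with W(1) + 1 = 2, so W(n) + 1 = 2ⁿ and W(n) = 2ⁿ - 1.
Hence W(16) = 2^16 - 1 = 65536 - 1 = 65535.

W(n) = 2W(n-1) + 1, W(1) = 1; W(16) = 65535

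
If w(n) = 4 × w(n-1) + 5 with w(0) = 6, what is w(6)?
Computing step by step:
w(0) = 6
w(1) = 4 × 6 + 5 = 29
w(2) = 4 × 29 + 5 = 121
w(3) = 4 × 121 + 5 = 489
w(4) = 4 × 489 + 5 = 1961
w(5) = 4 × 1961 + 5 = 7849
w(6) = 4 × 7849 + 5 = 31401

31401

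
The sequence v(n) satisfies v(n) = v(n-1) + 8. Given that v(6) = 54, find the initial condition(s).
v(6) = v(0) + 6·8, so v(0) = 54 - 48 = 6.

v(0) = 6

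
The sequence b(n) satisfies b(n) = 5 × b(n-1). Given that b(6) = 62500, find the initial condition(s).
In general b(n) = 5ⁿ · b(0). At n = 6: b(0) = b(6) / 5^6 = 62500 / 15625 = 4.

b(0) = 4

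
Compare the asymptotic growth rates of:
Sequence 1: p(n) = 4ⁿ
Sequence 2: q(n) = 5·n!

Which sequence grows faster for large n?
Comparing growth rates:
Growth-rate hierarchy: log n ≺ any polynomial ≺ any exponential cⁿ (c>1) ≺ n! ≺ nⁿ.
factorial dominates exponential base 4 asymptotically.

q(n) grows faster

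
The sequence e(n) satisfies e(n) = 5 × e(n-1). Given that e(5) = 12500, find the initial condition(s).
In general e(n) = 5ⁿ · e(0). At n = 5: e(0) = e(5) / 5^5 = 12500 / 3125 = 4.

e(0) = 4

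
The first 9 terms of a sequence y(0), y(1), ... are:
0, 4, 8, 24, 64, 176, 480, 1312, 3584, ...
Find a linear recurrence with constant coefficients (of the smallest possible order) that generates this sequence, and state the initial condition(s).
Look for the lowest-order linear relation among consecutive terms.
Observation: y(n) - 2·y(n-1) - (2)·y(n-2) = 0 holds for the shown terms, and no order-1 relation y(n) = α·y(n-1) + β fits.
Check at n=3: 2·8 + (2)·4 = 24. ✓

y(n) = 2y(n-1) + 2y(n-2), y(0) = 0, y(1) = 4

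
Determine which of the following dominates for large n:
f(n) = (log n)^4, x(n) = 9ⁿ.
Comparing growth rates:
Growth-rate hierarchy: log n ≺ any polynomial ≺ any exponential cⁿ (c>1) ≺ n! ≺ nⁿ.
exponential base 9 dominates polylogarithmic (log n)^4 asymptotically.

x(n) grows faster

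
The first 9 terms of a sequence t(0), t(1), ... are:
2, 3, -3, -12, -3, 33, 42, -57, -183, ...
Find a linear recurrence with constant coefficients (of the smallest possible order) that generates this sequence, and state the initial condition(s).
Look for the lowest-order linear relation among consecutive terms.
Observation: t(n) - 1·t(n-1) - (-3)·t(n-2) = 0 holds for the shown terms, and no order-1 relation t(n) = α·t(n-1) + β fits.
Check at n=3: 1·-3 + (-3)·3 = -12. ✓

t(n) = t(n-1) - 3t(n-2), t(0) = 2, t(1) = 3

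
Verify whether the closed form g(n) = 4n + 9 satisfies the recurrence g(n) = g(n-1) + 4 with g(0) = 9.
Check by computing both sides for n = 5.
From the recurrence with g(0) = 9:
  g(0) = 9, g(1) = 13, g(2) = 17, g(3) = 21, g(4) = 25, g(5) = 29
  so the recurrence gives g(5) = 29.
From the proposed closed form g(n) = 4n + 9:
  g(5) = 29.
Both sides give 29 at n = 5, and the initial condition(s) match, so the closed form is consistent.

Yes, the closed form is correct.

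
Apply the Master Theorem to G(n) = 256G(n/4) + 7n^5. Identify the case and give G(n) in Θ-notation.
Master Theorem template: G(n) = a·G(n/b) + f(n).
Here: a=256, b=4, f(n)=7n^5
Compute log_b(a) = log_4(256) = 4.
f(n) = 7n^5 = Ω(n^(4+ε)) with ε = 1, and the regularity condition holds (a·f(n/b) = (a/b^5)·f(n) with a/b^5 = 4^-1 < 1). Case 3: G(n) = Θ(f(n)) = Θ(n^5).

Case 3: G(n) = Θ(n^5)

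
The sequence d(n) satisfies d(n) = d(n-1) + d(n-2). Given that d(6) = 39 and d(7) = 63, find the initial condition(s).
Work backwards using d(k) = d(k+2) - d(k+1):
d(5) = d(7) - d(6) = 63 - 39 = 24
d(4) = d(6) - d(5) = 39 - 24 = 15
d(3) = d(5) - d(4) = 24 - 15 = 9
d(2) = d(4) - d(3) = 15 - 9 = 6
d(1) = d(3) - d(2) = 9 - 6 = 3
d(0) = d(2) - d(1) = 6 - 3 = 3

d(0) = 3, d(1) = 3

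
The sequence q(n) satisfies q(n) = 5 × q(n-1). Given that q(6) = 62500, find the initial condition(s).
In general q(n) = 5ⁿ · q(0). At n = 6: q(0) = q(6) / 5^6 = 62500 / 15625 = 4.

q(0) = 4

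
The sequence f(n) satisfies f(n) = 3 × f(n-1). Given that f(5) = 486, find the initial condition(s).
In general f(n) = 3ⁿ · f(0). At n = 5: f(0) = f(5) / 3^5 = 486 / 243 = 2.

f(0) = 2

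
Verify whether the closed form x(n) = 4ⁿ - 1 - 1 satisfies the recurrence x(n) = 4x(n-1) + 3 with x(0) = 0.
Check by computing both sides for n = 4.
From the recurrence with x(0) = 0:
  x(0) = 0, x(1) = 3, x(2) = 15, x(3) = 63, x(4) = 255
  so the recurrence gives x(4) = 255.
From the proposed closed form x(n) = 4ⁿ - 1 - 1:
  x(4) = 254.
The recurrence gives 255 but the closed form gives 254, so the closed form does not satisfy the recurrence.

No, the closed form is incorrect.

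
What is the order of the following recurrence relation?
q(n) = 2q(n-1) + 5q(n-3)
The order is the largest lag k for which q(n-k) appears. Here the deepest term is q(n-3), so the order is 3.

Order 3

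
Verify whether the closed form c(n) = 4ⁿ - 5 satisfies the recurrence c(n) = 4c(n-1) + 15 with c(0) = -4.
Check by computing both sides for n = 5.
From the recurrence with c(0) = -4:
  c(0) = -4, c(1) = -1, c(2) = 11, c(3) = 59, c(4) = 251, c(5) = 1019
  so the recurrence gives c(5) = 1019.
From the proposed closed form c(n) = 4ⁿ - 5:
  c(5) = 1019.
Both sides give 1019 at n = 5, and the initial condition(s) match, so the closed form is consistent.

Yes, the closed form is correct.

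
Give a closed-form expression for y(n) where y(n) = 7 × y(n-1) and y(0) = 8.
Recurrence: y(n) = 7 × y(n-1), initial: y(0) = 8.
Each term is 7 times the previous, so this is geometric with ratio 7. After n steps: y(n) = y(0)·7ⁿ = 8·7ⁿ.

y(n) = 8·7ⁿ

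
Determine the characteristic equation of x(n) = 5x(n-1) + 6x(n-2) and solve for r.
Substitute x(n) = rⁿ and divide through by rⁿ⁻²: r² - 5r - 6 = 0
Factor: (r - 6)(r + 1) = 0, so r = 6, -1.
General solution: x(n) = A·6ⁿ + B·(-1)ⁿ

Characteristic: r² - 5r - 6 = 0, Roots: r = 6, -1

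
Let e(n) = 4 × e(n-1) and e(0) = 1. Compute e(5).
Computing step by step:
e(0) = 1
e(1) = 4 × 1 = 4
e(2) = 4 × 4 = 16
e(3) = 4 × 16 = 64
e(4) = 4 × 64 = 256
e(5) = 4 × 256 = 1024

1024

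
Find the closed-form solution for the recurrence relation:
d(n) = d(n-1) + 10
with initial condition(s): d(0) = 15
Recurrence: d(n) = d(n-1) + 10, initial: d(0) = 15.
Each step adds 10, so d(n) = d(0) + 10n = 10n + 15.

d(n) = 10n + 15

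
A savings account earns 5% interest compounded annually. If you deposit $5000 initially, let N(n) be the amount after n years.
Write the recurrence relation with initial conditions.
Each year the balance grows by 5%, i.e. is multiplied by 1 + 5/100 = 1.05, so N(n) = 1.05 × N(n-1). The initial deposit gives N(0) = 5000.
Unrolling gives the closed form N(n) = 5000 × (1.05)ⁿ.

N(n) = 1.05 × N(n-1), N(0) = 5000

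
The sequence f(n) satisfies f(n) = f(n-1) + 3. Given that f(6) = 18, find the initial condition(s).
f(6) = f(0) + 6·3, so f(0) = 18 - 18 = 0.

f(0) = 0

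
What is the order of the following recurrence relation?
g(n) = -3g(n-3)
The order is the largest lag k for which g(n-k) appears. Here the deepest term is g(n-3), so the order is 3.

Order 3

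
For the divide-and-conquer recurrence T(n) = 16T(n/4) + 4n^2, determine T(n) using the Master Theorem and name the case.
Master Theorem template: T(n) = a·T(n/b) + f(n).
Here: a=16, b=4, f(n)=4n^2
Compute log_b(a) = log_4(16) = 2.
f(n) = 4n^2 = Θ(n^2). Case 2: T(n) = Θ(n^2 log n).

Case 2: T(n) = Θ(n^2 log n)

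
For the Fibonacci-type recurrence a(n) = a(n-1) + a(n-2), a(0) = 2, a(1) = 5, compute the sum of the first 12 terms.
Computing the sequence terms: 2, 5, 7, 12, 19, 31, 50, 81, 131, 212, 343, 555
Adding these values together:

1448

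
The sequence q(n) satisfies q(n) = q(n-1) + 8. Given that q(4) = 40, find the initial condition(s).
q(4) = q(0) + 4·8, so q(0) = 40 - 32 = 8.

q(0) = 8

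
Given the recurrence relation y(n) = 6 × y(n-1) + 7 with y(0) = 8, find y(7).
Computing step by step:
y(0) = 8
y(1) = 6 × 8 + 7 = 55
y(2) = 6 × 55 + 7 = 337
y(3) = 6 × 337 + 7 = 2029
y(4) = 6 × 2029 + 7 = 12181
y(5) = 6 × 12181 + 7 = 73093
y(6) = 6 × 73093 + 7 = 438565
y(7) = 6 × 438565 + 7 = 2631397

2631397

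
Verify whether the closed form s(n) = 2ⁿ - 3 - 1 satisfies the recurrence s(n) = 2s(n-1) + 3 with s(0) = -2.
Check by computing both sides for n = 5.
From the recurrence with s(0) = -2:
  s(0) = -2, s(1) = -1, s(2) = 1, s(3) = 5, s(4) = 13, s(5) = 29
  so the recurrence gives s(5) = 29.
From the proposed closed form s(n) = 2ⁿ - 3 - 1:
  s(5) = 28.
The recurrence gives 29 but the closed form gives 28, so the closed form does not satisfy the recurrence.

No, the closed form is incorrect.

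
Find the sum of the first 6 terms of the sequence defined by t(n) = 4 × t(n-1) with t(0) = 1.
Computing the sequence terms: 1, 4, 16, 64, 256, 1024
Adding these values together:

1365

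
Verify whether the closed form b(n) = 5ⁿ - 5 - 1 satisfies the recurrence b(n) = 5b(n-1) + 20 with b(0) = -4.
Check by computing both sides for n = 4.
From the recurrence with b(0) = -4:
  b(0) = -4, b(1) = 0, b(2) = 20, b(3) = 120, b(4) = 620
  so the recurrence gives b(4) = 620.
From the proposed closed form b(n) = 5ⁿ - 5 - 1:
  b(4) = 619.
The recurrence gives 620 but the closed form gives 619, so the closed form does not satisfy the recurrence.

No, the closed form is incorrect.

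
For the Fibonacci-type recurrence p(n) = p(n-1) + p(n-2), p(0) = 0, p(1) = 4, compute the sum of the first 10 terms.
Computing the sequence terms: 0, 4, 4, 8, 12, 20, 32, 52, 84, 136
Adding these values together:

352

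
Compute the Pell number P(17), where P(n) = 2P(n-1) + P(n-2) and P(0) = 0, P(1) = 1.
Computing the sequence terms:
0, 1, 2, 5, 12, 29, 70, 169, 408, 985, 2378, 5741, 13860, 33461, 80782, 195025, 470832, 1136689

1136689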